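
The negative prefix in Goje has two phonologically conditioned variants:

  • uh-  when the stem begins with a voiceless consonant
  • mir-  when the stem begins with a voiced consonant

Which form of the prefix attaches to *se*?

uh-

Since the first consonant of *se* is /s/ (voiceless), it takes uh-.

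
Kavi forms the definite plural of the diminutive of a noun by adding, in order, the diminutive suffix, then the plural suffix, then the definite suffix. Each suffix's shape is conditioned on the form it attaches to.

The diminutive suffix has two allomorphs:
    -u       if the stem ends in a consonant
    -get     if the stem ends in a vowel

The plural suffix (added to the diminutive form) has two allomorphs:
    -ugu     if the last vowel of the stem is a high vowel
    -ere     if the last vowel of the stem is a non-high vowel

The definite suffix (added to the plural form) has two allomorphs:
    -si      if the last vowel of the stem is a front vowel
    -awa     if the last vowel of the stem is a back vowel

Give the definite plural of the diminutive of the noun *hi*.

higeteresi

*hi* — final sound /i/ (a vowel) → -get → *higet*.
The diminutive form *higet* — last vowel /e/ (a non-high vowel) → -ere → *higetere*.
Since the last vowel of the plural form *higetere* is /e/ (a front vowel), it takes -si, giving *higeteresi*.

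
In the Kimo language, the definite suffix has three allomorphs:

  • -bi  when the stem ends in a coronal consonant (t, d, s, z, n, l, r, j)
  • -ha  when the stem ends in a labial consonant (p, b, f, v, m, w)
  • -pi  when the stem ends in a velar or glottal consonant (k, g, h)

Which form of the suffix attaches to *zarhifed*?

*zarhifed*: final consonant = /d/, coronal → -bi.

-bi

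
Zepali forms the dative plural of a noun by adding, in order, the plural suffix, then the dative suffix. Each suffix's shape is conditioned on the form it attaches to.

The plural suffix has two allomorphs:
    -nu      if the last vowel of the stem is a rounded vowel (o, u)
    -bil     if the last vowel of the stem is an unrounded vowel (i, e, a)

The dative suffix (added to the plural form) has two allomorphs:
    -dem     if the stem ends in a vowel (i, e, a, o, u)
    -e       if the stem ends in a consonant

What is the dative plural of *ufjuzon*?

*ufjuzon*: last vowel = /o/, a rounded vowel → -nu → *ufjuzonnu*.
The final sound of the plural form *ufjuzonnu* is /u/, which is a vowel, so the dative suffix is -dem, giving *ufjuzonnudem*.

ufjuzonnudem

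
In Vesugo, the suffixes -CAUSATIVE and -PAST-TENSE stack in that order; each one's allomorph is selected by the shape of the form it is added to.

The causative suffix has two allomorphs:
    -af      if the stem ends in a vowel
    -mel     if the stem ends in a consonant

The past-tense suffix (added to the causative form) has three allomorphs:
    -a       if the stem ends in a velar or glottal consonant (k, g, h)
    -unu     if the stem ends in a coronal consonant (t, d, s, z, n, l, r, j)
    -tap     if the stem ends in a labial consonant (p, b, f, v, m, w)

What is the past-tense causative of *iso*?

isoaftap

The final sound of *iso* is /o/, which is a vowel, so the causative suffix is -af, giving *isoaf*.
The causative form *isoaf* — final consonant /f/ (labial) → -tap → *isoaftap*.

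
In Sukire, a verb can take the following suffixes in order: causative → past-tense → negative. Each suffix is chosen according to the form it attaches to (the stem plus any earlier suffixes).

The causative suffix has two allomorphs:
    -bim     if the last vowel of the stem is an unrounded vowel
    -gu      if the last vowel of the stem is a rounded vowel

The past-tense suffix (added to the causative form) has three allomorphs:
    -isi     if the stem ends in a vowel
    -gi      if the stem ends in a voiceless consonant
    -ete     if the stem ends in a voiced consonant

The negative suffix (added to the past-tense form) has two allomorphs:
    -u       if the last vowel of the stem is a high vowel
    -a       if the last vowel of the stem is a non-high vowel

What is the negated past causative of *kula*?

Since the last vowel of *kula* is /a/ (an unrounded vowel), it takes -bim, giving *kulabim*.
Since the final sound of the causative form *kulabim* is /m/ (a voiced consonant), it takes -ete, giving *kulabimete*.
Since the last vowel of the past-tense form *kulabimete* is /e/ (a non-high vowel), it takes -a, giving *kulabimetea*.

kulabimetea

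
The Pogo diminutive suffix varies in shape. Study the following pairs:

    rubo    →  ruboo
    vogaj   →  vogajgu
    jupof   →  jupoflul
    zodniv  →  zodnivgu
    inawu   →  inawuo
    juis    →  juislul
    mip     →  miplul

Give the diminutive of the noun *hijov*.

hijovgu

The suffix is conditioned by the final sound: -lul when the stem ends in a voiceless consonant (*jupof*, *juis*, *mip*); -gu when the stem ends in a voiced consonant (*vogaj*, *zodniv*); -o when the stem ends in a vowel (*rubo*, *inawu*).
*hijov*: final sound = /v/, a voiced consonant → -gu → *hijovgu*.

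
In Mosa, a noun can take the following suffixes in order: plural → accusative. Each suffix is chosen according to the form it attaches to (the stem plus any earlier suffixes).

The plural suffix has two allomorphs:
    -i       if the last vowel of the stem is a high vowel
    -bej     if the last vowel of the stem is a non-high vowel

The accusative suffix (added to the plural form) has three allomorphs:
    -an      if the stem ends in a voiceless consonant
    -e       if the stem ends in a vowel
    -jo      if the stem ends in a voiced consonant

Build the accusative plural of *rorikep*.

*rorikep* — last vowel /e/ (a non-high vowel) → -bej → *rorikepbej*.
The final sound of the plural form *rorikepbej* is /j/, which is a voiced consonant, so the accusative suffix is -jo, giving *rorikepbejjo*.

rorikepbejjo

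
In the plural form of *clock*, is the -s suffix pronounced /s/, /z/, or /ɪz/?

/s/

The stem *clock* ends in a voiceless non-sibilant consonant.
The plural suffix surfaces as /ɪz/ after sibilants, /s/ after other voiceless consonants, and /z/ after other voiced sounds.
So the plural -s on *clock* is pronounced /s/.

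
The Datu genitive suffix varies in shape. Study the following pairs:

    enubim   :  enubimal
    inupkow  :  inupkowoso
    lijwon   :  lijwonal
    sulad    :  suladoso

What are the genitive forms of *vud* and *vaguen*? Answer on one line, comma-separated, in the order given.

The alternation tracks the final consonant of the stem — -al when the stem ends in a nasal (*enubim*, *lijwon*); -oso when the stem ends in a non-nasal consonant (*inupkow*, *sulad*).
*vud*: final consonant = /d/, non-nasal → -oso → *vudoso*.
The final consonant of *vaguen* is /n/, which is a nasal, so the suffix is -al, giving *vaguenal*.

vudoso, vaguenal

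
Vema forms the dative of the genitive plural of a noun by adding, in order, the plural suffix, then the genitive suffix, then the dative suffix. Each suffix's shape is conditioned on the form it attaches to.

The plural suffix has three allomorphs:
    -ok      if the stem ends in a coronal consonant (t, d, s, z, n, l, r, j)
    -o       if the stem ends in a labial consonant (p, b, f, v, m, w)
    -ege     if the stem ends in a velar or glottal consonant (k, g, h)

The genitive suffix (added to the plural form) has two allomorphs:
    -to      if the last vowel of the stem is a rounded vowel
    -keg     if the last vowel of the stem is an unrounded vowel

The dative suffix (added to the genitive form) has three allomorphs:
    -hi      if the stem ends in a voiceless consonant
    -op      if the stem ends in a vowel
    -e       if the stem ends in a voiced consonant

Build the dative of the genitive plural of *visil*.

visiloktoop

Since the final consonant of *visil* is /l/ (coronal), it takes -ok, giving *visilok*.
The plural form *visilok* — last vowel /o/ (a rounded vowel) → -to → *visilokto*.
The final sound of the genitive form *visilokto* is /o/, which is a vowel, so the dative suffix is -op, giving *visiloktoop*.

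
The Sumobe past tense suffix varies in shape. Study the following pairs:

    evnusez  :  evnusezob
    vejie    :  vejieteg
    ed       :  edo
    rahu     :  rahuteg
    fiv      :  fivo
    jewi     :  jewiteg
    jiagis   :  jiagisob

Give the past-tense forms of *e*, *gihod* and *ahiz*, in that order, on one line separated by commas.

eteg, gihodo, ahizob

Looking at the final sound of each stem: -ob when the stem ends in a sibilant (*evnusez*, *jiagis*); -o when the stem ends in a non-sibilant consonant (*ed*, *fiv*); -teg when the stem ends in a vowel (*vejie*, *rahu*, *jewi*).
*e* — final sound /e/ (a vowel) → -teg → *eteg*.
*gihod* — final sound /d/ (a non-sibilant consonant) → -o → *gihodo*.
*ahiz*: final sound = /z/, a sibilant → -ob → *ahizob*.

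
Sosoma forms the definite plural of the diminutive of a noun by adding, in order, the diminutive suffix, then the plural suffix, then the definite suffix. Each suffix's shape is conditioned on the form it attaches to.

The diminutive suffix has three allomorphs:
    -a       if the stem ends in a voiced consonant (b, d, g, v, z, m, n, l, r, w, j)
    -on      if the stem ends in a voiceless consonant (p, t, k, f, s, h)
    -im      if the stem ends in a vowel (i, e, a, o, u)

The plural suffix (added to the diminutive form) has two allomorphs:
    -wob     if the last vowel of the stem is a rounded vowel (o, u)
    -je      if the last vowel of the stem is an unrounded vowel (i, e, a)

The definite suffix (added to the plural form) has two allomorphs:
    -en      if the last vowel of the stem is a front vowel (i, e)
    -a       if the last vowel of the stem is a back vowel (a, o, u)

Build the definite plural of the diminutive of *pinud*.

pinudajeen

Since the final sound of *pinud* is /d/ (a voiced consonant), it takes -a, giving *pinuda*.
Since the last vowel of the diminutive form *pinuda* is /a/ (an unrounded vowel), it takes -je, giving *pinudaje*.
The plural form *pinudaje* — last vowel /e/ (a front vowel) → -en → *pinudajeen*.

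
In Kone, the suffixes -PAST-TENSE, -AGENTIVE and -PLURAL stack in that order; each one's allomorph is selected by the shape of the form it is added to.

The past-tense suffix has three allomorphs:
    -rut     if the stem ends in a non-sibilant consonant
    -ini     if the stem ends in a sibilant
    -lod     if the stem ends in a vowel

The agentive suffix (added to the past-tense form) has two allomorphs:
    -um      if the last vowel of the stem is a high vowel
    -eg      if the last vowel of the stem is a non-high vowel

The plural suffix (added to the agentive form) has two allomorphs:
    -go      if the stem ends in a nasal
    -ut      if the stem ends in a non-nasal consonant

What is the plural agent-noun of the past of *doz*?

doziniumgo

Since the final sound of *doz* is /z/ (a sibilant), it takes -ini, giving *dozini*.
Since the last vowel of the past-tense form *dozini* is /i/ (a high vowel), it takes -um, giving *dozinium*.
Since the final consonant of the agentive form *dozinium* is /m/ (a nasal), it takes -go, giving *doziniumgo*.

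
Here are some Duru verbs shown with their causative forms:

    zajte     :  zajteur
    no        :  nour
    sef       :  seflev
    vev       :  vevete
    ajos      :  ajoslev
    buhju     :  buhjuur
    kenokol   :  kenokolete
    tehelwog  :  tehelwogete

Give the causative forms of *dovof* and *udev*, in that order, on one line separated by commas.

dovoflev, udevete

The pattern is voicing of the final sound: -lev when the stem ends in a voiceless consonant (*sef*, *ajos*); -ete when the stem ends in a voiced consonant (*vev*, *kenokol*, *tehelwog*); -ur when the stem ends in a vowel (*zajte*, *no*, *buhju*).
Since the final sound of *dovof* is /f/ (a voiceless consonant), it takes -lev, giving *dovoflev*.
Since the final sound of *udev* is /v/ (a voiced consonant), it takes -ete, giving *udevete*.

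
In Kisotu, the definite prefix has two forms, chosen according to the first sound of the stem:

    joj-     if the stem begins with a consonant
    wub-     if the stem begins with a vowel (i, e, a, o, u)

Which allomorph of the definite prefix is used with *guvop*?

*guvop* — first sound /g/ (a consonant) → joj-.

joj-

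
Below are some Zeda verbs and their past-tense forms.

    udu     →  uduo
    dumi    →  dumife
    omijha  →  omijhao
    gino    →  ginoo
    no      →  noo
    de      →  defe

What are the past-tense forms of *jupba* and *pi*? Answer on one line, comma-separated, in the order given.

The suffix is conditioned by the last vowel: -fe when the last vowel of the stem is a front vowel (*dumi*, *de*); -o when the last vowel of the stem is a back vowel (*udu*, *omijha*, *gino*, *no*).
The last vowel of *jupba* is /a/, which is a back vowel, so the suffix is -o, giving *jupbao*.
*pi*: last vowel = /i/, a front vowel → -fe → *pife*.

jupbao, pife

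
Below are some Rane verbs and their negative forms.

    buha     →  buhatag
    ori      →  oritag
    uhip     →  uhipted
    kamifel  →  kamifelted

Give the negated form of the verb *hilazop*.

The alternation tracks the final sound of the stem — -ted when the stem ends in a consonant (*uhip*, *kamifel*); -tag when the stem ends in a vowel (*buha*, *ori*).
The final sound of *hilazop* is /p/, which is a consonant, so the suffix is -ted, giving *hilazopted*.

hilazopted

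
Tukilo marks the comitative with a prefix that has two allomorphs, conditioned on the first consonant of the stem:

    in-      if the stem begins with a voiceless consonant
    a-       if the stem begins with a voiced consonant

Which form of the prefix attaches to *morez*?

*morez*: first consonant = /m/, voiced → a-.

a-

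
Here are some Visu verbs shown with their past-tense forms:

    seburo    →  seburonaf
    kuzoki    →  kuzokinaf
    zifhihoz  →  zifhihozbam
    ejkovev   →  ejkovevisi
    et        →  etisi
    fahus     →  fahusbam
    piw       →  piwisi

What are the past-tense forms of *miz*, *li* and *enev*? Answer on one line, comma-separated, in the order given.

The pattern is sibilance of the final sound: -bam when the stem ends in a sibilant (*zifhihoz*, *fahus*); -isi when the stem ends in a non-sibilant consonant (*ejkovev*, *et*, *piw*); -naf when the stem ends in a vowel (*seburo*, *kuzoki*).
Since the final sound of *miz* is /z/ (a sibilant), it takes -bam, giving *mizbam*.
*li* — final sound /i/ (a vowel) → -naf → *linaf*.
*enev*: final sound = /v/, a non-sibilant consonant → -isi → *enevisi*.

mizbam, linaf, enevisi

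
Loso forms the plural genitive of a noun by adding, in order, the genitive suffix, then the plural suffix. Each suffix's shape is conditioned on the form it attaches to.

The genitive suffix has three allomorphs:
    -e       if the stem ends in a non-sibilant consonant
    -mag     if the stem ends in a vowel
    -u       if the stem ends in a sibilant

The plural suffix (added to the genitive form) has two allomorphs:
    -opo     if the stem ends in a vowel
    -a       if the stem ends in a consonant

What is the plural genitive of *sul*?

*sul* — final sound /l/ (a non-sibilant consonant) → -e → *sule*.
The genitive form *sule* — final sound /e/ (a vowel) → -opo → *suleopo*.

suleopo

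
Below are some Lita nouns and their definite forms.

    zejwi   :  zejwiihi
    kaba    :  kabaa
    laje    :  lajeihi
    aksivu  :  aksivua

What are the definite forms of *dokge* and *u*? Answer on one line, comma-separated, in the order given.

The alternation tracks the last vowel of the stem — -ihi when the last vowel of the stem is a front vowel (*zejwi*, *laje*); -a when the last vowel of the stem is a back vowel (*kaba*, *aksivu*).
The last vowel of *dokge* is /e/, which is a front vowel, so the suffix is -ihi, giving *dokgeihi*.
The last vowel of *u* is /u/, which is a back vowel, so the suffix is -a, giving *ua*.

dokgeihi, ua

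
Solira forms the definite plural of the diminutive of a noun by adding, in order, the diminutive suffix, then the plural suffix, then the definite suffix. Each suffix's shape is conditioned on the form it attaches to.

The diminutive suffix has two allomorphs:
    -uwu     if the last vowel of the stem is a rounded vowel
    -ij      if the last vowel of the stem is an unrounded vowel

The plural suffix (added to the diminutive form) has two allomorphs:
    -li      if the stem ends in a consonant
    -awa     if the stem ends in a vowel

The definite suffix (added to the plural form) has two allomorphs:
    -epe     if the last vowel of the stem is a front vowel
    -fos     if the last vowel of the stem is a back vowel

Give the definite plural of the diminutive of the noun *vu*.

vuuwuawafos

*vu*: last vowel = /u/, a rounded vowel → -uwu → *vuuwu*.
The diminutive form *vuuwu* — final sound /u/ (a vowel) → -awa → *vuuwuawa*.
The plural form *vuuwuawa*: last vowel = /a/, a back vowel → -fos → *vuuwuawafos*.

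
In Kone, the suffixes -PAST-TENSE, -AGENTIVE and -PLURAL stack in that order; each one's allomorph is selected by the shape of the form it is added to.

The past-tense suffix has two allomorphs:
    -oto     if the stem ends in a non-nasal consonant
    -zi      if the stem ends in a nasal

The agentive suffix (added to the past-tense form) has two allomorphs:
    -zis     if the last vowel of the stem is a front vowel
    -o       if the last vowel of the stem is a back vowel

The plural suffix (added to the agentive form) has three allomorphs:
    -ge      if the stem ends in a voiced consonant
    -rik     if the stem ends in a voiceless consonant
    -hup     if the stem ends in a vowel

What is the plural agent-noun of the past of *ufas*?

*ufas* — final consonant /s/ (non-nasal) → -oto → *ufasoto*.
Since the last vowel of the past-tense form *ufasoto* is /o/ (a back vowel), it takes -o, giving *ufasotoo*.
The agentive form *ufasotoo*: final sound = /o/, a vowel → -hup → *ufasotoohup*.

ufasotoohup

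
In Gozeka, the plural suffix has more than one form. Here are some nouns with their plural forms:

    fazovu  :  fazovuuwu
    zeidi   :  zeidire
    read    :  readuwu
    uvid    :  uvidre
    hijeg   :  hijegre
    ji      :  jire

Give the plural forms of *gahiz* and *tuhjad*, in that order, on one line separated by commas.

The suffix is conditioned by the last vowel: -re when the last vowel of the stem is a front vowel (*zeidi*, *uvid*, *hijeg*, *ji*); -uwu when the last vowel of the stem is a back vowel (*fazovu*, *read*).
*gahiz* — last vowel /i/ (a front vowel) → -re → *gahizre*.
Since the last vowel of *tuhjad* is /a/ (a back vowel), it takes -uwu, giving *tuhjaduwu*.

gahizre, tuhjaduwu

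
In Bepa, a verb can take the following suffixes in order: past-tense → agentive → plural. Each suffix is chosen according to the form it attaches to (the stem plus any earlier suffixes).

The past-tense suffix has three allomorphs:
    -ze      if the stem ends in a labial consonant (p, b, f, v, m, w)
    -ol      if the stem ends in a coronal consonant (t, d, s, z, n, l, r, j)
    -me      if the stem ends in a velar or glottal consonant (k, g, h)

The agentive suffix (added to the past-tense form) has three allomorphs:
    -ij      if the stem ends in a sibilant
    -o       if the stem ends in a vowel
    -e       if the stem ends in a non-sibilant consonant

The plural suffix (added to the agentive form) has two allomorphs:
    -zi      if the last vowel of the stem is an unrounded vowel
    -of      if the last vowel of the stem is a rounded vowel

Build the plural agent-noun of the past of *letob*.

Since the final consonant of *letob* is /b/ (labial), it takes -ze, giving *letobze*.
The past-tense form *letobze* — final sound /e/ (a vowel) → -o → *letobzeo*.
The agentive form *letobzeo*: last vowel = /o/, a rounded vowel → -of → *letobzeoof*.

letobzeoof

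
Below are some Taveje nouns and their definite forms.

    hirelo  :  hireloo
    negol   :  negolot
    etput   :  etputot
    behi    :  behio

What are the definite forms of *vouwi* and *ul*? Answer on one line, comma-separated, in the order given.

vouwio, ulot

Looking at the final sound of each stem: -ot when the stem ends in a consonant (*negol*, *etput*); -o when the stem ends in a vowel (*hirelo*, *behi*).
Since the final sound of *vouwi* is /i/ (a vowel), it takes -o, giving *vouwio*.
The final sound of *ul* is /l/, which is a consonant, so the suffix is -ot, giving *ulot*.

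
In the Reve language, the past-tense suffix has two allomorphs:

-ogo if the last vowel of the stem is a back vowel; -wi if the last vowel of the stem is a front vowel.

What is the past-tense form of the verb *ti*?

*ti*: last vowel = /i/, a front vowel → -wi → *tiwi*.

tiwi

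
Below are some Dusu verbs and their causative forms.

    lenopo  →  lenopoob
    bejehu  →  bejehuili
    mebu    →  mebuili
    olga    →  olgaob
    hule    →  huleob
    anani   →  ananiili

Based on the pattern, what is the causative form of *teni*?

teniili

Looking at the last vowel of each stem: -ili when the last vowel of the stem is a high vowel (*bejehu*, *mebu*, *anani*); -ob when the last vowel of the stem is a non-high vowel (*lenopo*, *olga*, *hule*).
*teni*: last vowel = /i/, a high vowel → -ili → *teniili*.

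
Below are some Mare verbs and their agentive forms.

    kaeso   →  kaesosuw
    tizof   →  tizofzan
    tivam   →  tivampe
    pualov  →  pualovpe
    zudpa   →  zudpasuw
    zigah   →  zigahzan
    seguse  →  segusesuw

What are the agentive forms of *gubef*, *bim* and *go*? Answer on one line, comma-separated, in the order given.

gubefzan, bimpe, gosuw

The alternation tracks the final sound of the stem — -zan when the stem ends in a voiceless consonant (*tizof*, *zigah*); -pe when the stem ends in a voiced consonant (*tivam*, *pualov*); -suw when the stem ends in a vowel (*kaeso*, *zudpa*, *seguse*).
Since the final sound of *gubef* is /f/ (a voiceless consonant), it takes -zan, giving *gubefzan*.
*bim* — final sound /m/ (a voiced consonant) → -pe → *bimpe*.
*go*: final sound = /o/, a vowel → -suw → *gosuw*.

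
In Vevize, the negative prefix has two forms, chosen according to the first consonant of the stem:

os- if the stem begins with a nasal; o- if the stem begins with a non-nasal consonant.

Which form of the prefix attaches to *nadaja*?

os-

*nadaja*: first consonant = /n/, a nasal → os-.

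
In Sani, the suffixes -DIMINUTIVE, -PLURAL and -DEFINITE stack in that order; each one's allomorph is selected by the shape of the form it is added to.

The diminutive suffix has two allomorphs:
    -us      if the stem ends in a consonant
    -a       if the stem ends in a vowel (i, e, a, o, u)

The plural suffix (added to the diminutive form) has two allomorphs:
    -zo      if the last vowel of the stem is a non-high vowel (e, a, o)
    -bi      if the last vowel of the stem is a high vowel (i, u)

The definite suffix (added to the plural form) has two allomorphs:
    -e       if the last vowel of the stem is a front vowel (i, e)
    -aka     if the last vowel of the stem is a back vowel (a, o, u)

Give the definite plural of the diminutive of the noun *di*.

*di* — final sound /i/ (a vowel) → -a → *dia*.
The last vowel of the diminutive form *dia* is /a/, which is a non-high vowel, so the plural suffix is -zo, giving *diazo*.
Since the last vowel of the plural form *diazo* is /o/ (a back vowel), it takes -aka, giving *diazoaka*.

diazoaka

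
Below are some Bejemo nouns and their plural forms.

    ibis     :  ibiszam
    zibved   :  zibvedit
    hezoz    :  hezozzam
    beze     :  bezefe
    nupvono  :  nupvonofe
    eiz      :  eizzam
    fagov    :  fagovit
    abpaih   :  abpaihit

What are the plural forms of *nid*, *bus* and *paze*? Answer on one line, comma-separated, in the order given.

Looking at the final sound of each stem: -zam when the stem ends in a sibilant (*ibis*, *hezoz*, *eiz*); -it when the stem ends in a non-sibilant consonant (*zibved*, *fagov*, *abpaih*); -fe when the stem ends in a vowel (*beze*, *nupvono*).
*nid*: final sound = /d/, a non-sibilant consonant → -it → *nidit*.
Since the final sound of *bus* is /s/ (a sibilant), it takes -zam, giving *buszam*.
*paze* — final sound /e/ (a vowel) → -fe → *pazefe*.

nidit, buszam, pazefe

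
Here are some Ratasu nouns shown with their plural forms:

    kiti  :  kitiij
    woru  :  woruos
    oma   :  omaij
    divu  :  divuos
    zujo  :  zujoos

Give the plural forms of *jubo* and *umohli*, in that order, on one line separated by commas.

The suffix is conditioned by the last vowel: -os when the last vowel of the stem is a rounded vowel (*woru*, *divu*, *zujo*); -ij when the last vowel of the stem is an unrounded vowel (*kiti*, *oma*).
*jubo*: last vowel = /o/, a rounded vowel → -os → *juboos*.
Since the last vowel of *umohli* is /i/ (an unrounded vowel), it takes -ij, giving *umohliij*.

juboos, umohliij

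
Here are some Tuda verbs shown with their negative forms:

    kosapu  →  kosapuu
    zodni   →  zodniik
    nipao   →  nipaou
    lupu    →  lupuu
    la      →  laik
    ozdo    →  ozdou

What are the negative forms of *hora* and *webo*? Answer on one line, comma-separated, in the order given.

horaik, webou

The alternation tracks the last vowel of the stem — -u when the last vowel of the stem is a rounded vowel (*kosapu*, *nipao*, *lupu*, *ozdo*); -ik when the last vowel of the stem is an unrounded vowel (*zodni*, *la*).
*hora* — last vowel /a/ (an unrounded vowel) → -ik → *horaik*.
*webo*: last vowel = /o/, a rounded vowel → -u → *webou*.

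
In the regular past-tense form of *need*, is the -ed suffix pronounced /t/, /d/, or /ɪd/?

The stem *need* ends in /t/ or /d/.
The -ed suffix is realized as /ɪd/ after /t, d/; as /t/ after other voiceless consonants; and as /d/ after other voiced sounds.
So -ed on *need* is pronounced /ɪd/.

/ɪd/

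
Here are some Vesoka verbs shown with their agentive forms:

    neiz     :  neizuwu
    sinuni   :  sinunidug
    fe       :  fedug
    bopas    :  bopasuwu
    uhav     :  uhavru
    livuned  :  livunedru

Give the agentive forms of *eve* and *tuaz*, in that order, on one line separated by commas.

Looking at the final sound of each stem: -uwu when the stem ends in a sibilant (*neiz*, *bopas*); -ru when the stem ends in a non-sibilant consonant (*uhav*, *livuned*); -dug when the stem ends in a vowel (*sinuni*, *fe*).
*eve* — final sound /e/ (a vowel) → -dug → *evedug*.
Since the final sound of *tuaz* is /z/ (a sibilant), it takes -uwu, giving *tuazuwu*.

evedug, tuazuwu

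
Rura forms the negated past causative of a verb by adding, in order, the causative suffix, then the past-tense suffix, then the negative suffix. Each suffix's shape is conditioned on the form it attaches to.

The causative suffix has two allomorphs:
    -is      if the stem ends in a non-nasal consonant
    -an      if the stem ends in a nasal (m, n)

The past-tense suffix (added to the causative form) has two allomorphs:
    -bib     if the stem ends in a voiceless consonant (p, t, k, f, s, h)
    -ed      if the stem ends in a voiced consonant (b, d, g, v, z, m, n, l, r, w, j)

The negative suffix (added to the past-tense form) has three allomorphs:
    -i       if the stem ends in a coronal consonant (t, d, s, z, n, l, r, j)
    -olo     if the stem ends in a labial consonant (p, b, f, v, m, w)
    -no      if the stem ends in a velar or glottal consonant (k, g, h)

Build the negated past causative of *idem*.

idemanedi

*idem*: final consonant = /m/, a nasal → -an → *ideman*.
The final consonant of the causative form *ideman* is /n/, which is voiced, so the past-tense suffix is -ed, giving *idemaned*.
The final consonant of the past-tense form *idemaned* is /d/, which is coronal, so the negative suffix is -i, giving *idemanedi*.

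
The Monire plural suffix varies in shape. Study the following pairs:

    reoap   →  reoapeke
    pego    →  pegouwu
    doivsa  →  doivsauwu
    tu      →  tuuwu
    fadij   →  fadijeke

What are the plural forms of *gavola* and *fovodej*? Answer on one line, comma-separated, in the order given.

Looking at the final sound of each stem: -eke when the stem ends in a consonant (*reoap*, *fadij*); -uwu when the stem ends in a vowel (*pego*, *doivsa*, *tu*).
The final sound of *gavola* is /a/, which is a vowel, so the suffix is -uwu, giving *gavolauwu*.
The final sound of *fovodej* is /j/, which is a consonant, so the suffix is -eke, giving *fovodejeke*.

gavolauwu, fovodejeke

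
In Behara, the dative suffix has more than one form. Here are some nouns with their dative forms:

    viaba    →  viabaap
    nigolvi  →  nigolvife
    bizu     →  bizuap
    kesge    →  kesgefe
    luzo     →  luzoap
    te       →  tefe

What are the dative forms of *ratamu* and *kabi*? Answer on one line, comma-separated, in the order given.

ratamuap, kabife

The alternation tracks the last vowel of the stem — -fe when the last vowel of the stem is a front vowel (*nigolvi*, *kesge*, *te*); -ap when the last vowel of the stem is a back vowel (*viaba*, *bizu*, *luzo*).
*ratamu* — last vowel /u/ (a back vowel) → -ap → *ratamuap*.
The last vowel of *kabi* is /i/, which is a front vowel, so the suffix is -fe, giving *kabife*.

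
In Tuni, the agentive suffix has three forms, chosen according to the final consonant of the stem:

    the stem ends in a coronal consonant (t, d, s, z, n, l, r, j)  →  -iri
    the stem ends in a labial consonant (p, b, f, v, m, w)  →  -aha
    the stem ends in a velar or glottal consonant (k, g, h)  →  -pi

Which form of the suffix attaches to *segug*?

*segug*: final consonant = /g/, velar/glottal → -pi.

-pi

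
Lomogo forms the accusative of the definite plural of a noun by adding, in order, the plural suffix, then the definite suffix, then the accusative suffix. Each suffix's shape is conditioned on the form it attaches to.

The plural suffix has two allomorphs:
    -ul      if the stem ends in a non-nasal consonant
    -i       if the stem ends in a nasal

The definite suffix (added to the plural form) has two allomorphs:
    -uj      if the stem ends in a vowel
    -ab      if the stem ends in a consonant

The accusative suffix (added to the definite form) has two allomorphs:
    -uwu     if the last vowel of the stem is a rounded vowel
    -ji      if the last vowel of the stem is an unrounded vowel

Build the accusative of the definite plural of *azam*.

azamiujuwu

The final consonant of *azam* is /m/, which is a nasal, so the plural suffix is -i, giving *azami*.
The final sound of the plural form *azami* is /i/, which is a vowel, so the definite suffix is -uj, giving *azamiuj*.
Since the last vowel of the definite form *azamiuj* is /u/ (a rounded vowel), it takes -uwu, giving *azamiujuwu*.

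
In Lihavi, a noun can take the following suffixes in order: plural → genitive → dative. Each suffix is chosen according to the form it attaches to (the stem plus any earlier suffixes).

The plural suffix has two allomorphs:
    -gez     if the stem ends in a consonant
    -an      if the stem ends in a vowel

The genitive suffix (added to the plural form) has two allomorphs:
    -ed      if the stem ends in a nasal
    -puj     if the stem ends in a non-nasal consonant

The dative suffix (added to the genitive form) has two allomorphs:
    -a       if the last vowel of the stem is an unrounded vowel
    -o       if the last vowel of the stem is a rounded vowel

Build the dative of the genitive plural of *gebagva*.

gebagvaaneda

*gebagva*: final sound = /a/, a vowel → -an → *gebagvaan*.
Since the final consonant of the plural form *gebagvaan* is /n/ (a nasal), it takes -ed, giving *gebagvaaned*.
The last vowel of the genitive form *gebagvaaned* is /e/, which is an unrounded vowel, so the dative suffix is -a, giving *gebagvaaneda*.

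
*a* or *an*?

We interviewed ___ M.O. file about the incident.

The indefinite article is chosen by the initial *sound* of the following word, not its spelling.
The initialism *M.O.* is read letter by letter; the first letter, M, is pronounced /ɛm/, which begins with a vowel sound.
So the article is *an*: We interviewed an M.O. file about the incident.

an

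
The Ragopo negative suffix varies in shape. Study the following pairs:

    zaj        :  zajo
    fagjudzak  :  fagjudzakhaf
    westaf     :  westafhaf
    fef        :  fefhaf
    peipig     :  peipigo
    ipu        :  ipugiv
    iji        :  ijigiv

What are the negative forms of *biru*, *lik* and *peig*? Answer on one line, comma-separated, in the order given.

The suffix is conditioned by the final sound: -haf when the stem ends in a voiceless consonant (*fagjudzak*, *westaf*, *fef*); -o when the stem ends in a voiced consonant (*zaj*, *peipig*); -giv when the stem ends in a vowel (*ipu*, *iji*).
Since the final sound of *biru* is /u/ (a vowel), it takes -giv, giving *birugiv*.
*lik*: final sound = /k/, a voiceless consonant → -haf → *likhaf*.
Since the final sound of *peig* is /g/ (a voiced consonant), it takes -o, giving *peigo*.

birugiv, likhaf, peigo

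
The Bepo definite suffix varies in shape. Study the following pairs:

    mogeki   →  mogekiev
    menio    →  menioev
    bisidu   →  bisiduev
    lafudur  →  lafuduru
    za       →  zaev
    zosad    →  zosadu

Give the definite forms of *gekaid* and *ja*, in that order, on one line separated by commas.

gekaidu, jaev

The suffix is conditioned by the final sound: -u when the stem ends in a consonant (*lafudur*, *zosad*); -ev when the stem ends in a vowel (*mogeki*, *menio*, *bisidu*, *za*).
*gekaid*: final sound = /d/, a consonant → -u → *gekaidu*.
*ja*: final sound = /a/, a vowel → -ev → *jaev*.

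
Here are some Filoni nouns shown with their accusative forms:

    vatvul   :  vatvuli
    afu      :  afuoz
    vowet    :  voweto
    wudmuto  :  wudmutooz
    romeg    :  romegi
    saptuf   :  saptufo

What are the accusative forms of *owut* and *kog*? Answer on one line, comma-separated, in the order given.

owuto, kogi

The pattern is voicing of the final sound: -o when the stem ends in a voiceless consonant (*vowet*, *saptuf*); -i when the stem ends in a voiced consonant (*vatvul*, *romeg*); -oz when the stem ends in a vowel (*afu*, *wudmuto*).
The final sound of *owut* is /t/, which is a voiceless consonant, so the suffix is -o, giving *owuto*.
*kog* — final sound /g/ (a voiced consonant) → -i → *kogi*.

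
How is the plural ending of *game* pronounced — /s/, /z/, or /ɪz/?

The stem *game* ends in a voiced non-sibilant sound.
The plural suffix surfaces as /ɪz/ after sibilants, /s/ after other voiceless consonants, and /z/ after other voiced sounds.
So the plural -s on *game* is pronounced /z/.

/z/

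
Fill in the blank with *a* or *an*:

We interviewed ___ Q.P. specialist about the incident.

The indefinite article is chosen by the initial *sound* of the following word, not its spelling.
The initialism *Q.P.* is read letter by letter; the first letter, Q, is pronounced /kjuː/, which begins with a consonant sound.
So the article is *a*: We interviewed a Q.P. specialist about the incident.

a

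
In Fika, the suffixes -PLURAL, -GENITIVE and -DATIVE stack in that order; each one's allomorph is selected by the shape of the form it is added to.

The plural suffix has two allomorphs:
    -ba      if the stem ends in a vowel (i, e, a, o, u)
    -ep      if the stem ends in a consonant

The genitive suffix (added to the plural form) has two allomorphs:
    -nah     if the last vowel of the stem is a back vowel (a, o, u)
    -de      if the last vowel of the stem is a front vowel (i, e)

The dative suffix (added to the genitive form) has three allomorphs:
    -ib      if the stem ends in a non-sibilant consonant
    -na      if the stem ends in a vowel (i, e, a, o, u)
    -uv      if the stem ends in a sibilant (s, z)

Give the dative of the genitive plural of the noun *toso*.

*toso*: final sound = /o/, a vowel → -ba → *tosoba*.
The plural form *tosoba*: last vowel = /a/, a back vowel → -nah → *tosobanah*.
The final sound of the genitive form *tosobanah* is /h/, which is a non-sibilant consonant, so the dative suffix is -ib, giving *tosobanahib*.

tosobanahib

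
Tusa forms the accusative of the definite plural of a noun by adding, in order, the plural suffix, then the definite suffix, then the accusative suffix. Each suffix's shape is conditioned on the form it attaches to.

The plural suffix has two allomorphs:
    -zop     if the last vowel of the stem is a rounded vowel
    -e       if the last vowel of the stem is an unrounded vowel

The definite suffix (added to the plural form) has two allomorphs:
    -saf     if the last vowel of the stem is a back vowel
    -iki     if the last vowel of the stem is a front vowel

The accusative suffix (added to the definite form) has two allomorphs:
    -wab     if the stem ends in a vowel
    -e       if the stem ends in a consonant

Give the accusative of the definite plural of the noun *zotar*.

zotareikiwab

*zotar*: last vowel = /a/, an unrounded vowel → -e → *zotare*.
The plural form *zotare*: last vowel = /e/, a front vowel → -iki → *zotareiki*.
The definite form *zotareiki*: final sound = /i/, a vowel → -wab → *zotareikiwab*.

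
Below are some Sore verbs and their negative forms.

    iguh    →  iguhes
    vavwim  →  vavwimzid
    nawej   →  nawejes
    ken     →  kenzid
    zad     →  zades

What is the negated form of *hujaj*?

hujajes

Looking at the final consonant of each stem: -zid when the stem ends in a nasal (*vavwim*, *ken*); -es when the stem ends in a non-nasal consonant (*iguh*, *nawej*, *zad*).
Since the final consonant of *hujaj* is /j/ (non-nasal), it takes -es, giving *hujajes*.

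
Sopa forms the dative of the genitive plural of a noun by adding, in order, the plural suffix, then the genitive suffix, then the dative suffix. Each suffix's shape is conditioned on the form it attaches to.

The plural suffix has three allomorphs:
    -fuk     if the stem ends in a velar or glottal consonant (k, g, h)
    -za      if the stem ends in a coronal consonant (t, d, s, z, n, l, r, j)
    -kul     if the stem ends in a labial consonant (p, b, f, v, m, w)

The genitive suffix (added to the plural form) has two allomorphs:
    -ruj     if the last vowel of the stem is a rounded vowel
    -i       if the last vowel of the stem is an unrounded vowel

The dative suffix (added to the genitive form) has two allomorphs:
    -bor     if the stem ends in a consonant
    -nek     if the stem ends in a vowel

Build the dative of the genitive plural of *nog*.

The final consonant of *nog* is /g/, which is velar/glottal, so the plural suffix is -fuk, giving *nogfuk*.
The plural form *nogfuk*: last vowel = /u/, a rounded vowel → -ruj → *nogfukruj*.
Since the final sound of the genitive form *nogfukruj* is /j/ (a consonant), it takes -bor, giving *nogfukrujbor*.

nogfukrujbor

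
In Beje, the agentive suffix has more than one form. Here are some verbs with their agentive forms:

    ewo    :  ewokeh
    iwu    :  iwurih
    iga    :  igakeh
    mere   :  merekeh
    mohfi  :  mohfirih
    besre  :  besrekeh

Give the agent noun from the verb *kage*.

kagekeh

The pattern is height harmony: -rih when the last vowel of the stem is a high vowel (*iwu*, *mohfi*); -keh when the last vowel of the stem is a non-high vowel (*ewo*, *iga*, *mere*, *besre*).
*kage* — last vowel /e/ (a non-high vowel) → -keh → *kagekeh*.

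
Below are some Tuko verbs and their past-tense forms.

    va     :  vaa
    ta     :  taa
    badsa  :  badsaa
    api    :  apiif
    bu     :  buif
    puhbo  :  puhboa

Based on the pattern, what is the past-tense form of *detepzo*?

detepzoa

The alternation tracks the last vowel of the stem — -if when the last vowel of the stem is a high vowel (*api*, *bu*); -a when the last vowel of the stem is a non-high vowel (*va*, *ta*, *badsa*, *puhbo*).
Since the last vowel of *detepzo* is /o/ (a non-high vowel), it takes -a, giving *detepzoa*.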